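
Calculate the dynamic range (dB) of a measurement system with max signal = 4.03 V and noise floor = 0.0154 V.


Dynamic range = 20 * log10(Vmax / Vnoise).
DR = 20 * log10(4.03 / 0.0154)
DR = 20 * log10(261.69)
DR = 48.36 dB

48.36 dB


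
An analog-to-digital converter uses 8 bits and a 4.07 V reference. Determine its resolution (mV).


The resolution (LSB) of an ADC is Vref / 2^n.
LSB = 4.07 / 2^8
LSB = 4.07 / 256
LSB = 0.01589844 V = 15.8984375 mV

15.8984375 mV


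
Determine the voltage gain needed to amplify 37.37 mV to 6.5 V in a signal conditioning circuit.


Gain = Vout / Vin (converting to same units).
G = 6.5 V / 37.37 mV
G = 6500.0 mV / 37.37 mV
G = 173.94

173.94


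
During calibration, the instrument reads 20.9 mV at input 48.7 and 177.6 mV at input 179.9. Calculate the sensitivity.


Sensitivity = (y2 - y1) / (x2 - x1).
S = (177.6 - 20.9) / (179.9 - 48.7)
S = 156.7 / 131.2
S = 1.1944 mV/unit

1.1944 mV/unit


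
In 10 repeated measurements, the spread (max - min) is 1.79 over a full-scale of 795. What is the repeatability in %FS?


Repeatability = (spread / full scale) * 100%.
R = (1.79 / 795) * 100
R = 0.225 %FS

0.225 %FS


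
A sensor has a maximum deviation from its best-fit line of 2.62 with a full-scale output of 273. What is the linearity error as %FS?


Linearity error = (max deviation / full scale) * 100%.
Linearity = (2.62 / 273) * 100
Linearity = 0.96 %FS

0.96 %FS


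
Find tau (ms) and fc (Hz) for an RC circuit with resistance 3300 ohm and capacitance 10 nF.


Time constant: tau = R * C.
tau = 3300 * 1.00e-08 = 3.3e-05 s
tau = 0.033 ms
Cutoff frequency: fc = 1 / (2*pi*R*C).
fc = 1 / (2*pi*3.3e-05) = 4822.88 Hz

tau = 0.033 ms, fc = 4822.88 Hz


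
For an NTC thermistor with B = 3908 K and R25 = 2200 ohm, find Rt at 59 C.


NTC thermistor equation: Rt = R25 * exp(B * (1/T - 1/T25)).
T in Kelvin: 332.15 K, T25 = 298.15 K
1/T - 1/T25 = 1/332.15 - 1/298.15 = -0.00034333
B * (1/T - 1/T25) = 3908 * -0.00034333 = -1.3417
Rt = 2200 * exp(-1.3417) = 575.1 ohm

575.1 ohm


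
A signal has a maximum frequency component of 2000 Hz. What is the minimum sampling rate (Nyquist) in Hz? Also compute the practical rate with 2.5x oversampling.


By Nyquist theorem, fs_min = 2 * fmax.
fs_min = 2 * 2000 = 4000 Hz
Practical rate = 2.5 * fs_min = 2.5 * 4000 = 10000 Hz

fs_min = 4000 Hz, fs_practical = 10000 Hz


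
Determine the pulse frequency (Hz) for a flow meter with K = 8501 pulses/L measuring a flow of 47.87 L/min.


Frequency = K * Q / 60 (converting L/min to L/s).
f = 8501 * 47.87 / 60
f = 406942.87 / 60
f = 6782.38 Hz

6782.38 Hz


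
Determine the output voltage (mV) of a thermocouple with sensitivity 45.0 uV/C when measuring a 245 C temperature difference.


The thermocouple output V = sensitivity * dT.
V = 45.0 uV/C * 245 C
V = 11025.0 uV
V = 11.025 mV

11.025 mV


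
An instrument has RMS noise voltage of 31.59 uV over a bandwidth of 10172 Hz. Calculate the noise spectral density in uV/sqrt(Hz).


Noise spectral density = Vrms / sqrt(BW).
NSD = 31.59 / sqrt(10172)
NSD = 31.59 / 100.8563
NSD = 0.3132 uV/sqrt(Hz)

0.3132 uV/sqrt(Hz)


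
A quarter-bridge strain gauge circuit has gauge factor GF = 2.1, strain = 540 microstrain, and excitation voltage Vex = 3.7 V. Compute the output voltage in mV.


Quarter bridge output: Vout = (GF * epsilon * Vex) / 4.
Vout = (2.1 * 540e-6 * 3.7) / 4
Vout = 0.0041958 / 4 V
Vout = 0.00104895 V = 1.049 mV

1.049 mV


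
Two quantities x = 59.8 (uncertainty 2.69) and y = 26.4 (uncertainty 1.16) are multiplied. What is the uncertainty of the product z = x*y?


For a product z = x*y, the relative uncertainty is:
uz/z = sqrt((ux/x)^2 + (uy/y)^2)
Relative uncertainties: ux/x = 2.69/59.8 = 0.044983
uy/y = 1.16/26.4 = 0.043939
z = 59.8 * 26.4 = 1578.7
uz = 1578.7 * sqrt(0.044983^2 + 0.043939^2) = 99.273

99.273


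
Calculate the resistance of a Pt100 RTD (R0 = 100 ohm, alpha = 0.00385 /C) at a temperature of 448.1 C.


The RTD equation: Rt = R0 * (1 + alpha * T).
Rt = 100 * (1 + 0.00385 * 448.1)
Rt = 100 * (1 + 1.725185)
Rt = 100 * 2.725185
Rt = 272.519 ohm

272.519 ohm


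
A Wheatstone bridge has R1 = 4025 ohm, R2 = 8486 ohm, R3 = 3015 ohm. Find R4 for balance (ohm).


At balance: R1*R4 = R2*R3, so R4 = R2*R3/R1.
R4 = 8486 * 3015 / 4025
R4 = 25585290 / 4025
R4 = 6356.59 ohm

6356.59 ohm


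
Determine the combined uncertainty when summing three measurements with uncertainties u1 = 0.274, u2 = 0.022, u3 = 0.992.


For a sum of independent quantities, uc = sqrt(u1^2 + u2^2 + u3^2).
uc = sqrt(0.274^2 + 0.022^2 + 0.992^2)
uc = sqrt(0.075076 + 0.000484 + 0.984064)
uc = 1.0294

1.0294


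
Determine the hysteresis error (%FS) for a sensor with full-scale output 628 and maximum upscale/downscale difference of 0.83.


Hysteresis = (max difference / full scale) * 100%.
H = (0.83 / 628) * 100
H = 0.132 %FS

0.132 %FS


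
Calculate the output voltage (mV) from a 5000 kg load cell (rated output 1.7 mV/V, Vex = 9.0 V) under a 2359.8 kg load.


Vout = rated_output * Vex * (load / capacity).
Vout = 1.7 * 9.0 * (2359.8 / 5000)
Vout = 1.7 * 9.0 * 0.47196
Vout = 7.221 mV

7.221 mV


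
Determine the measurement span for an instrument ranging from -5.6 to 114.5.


Span = upper range - lower range.
Span = 114.5 - (-5.6)
Span = 120.1

120.1


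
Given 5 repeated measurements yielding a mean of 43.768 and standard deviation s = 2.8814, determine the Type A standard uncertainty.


The standard uncertainty for Type A evaluation is u = s / sqrt(n).
u = 2.8814 / sqrt(5)
u = 2.8814 / 2.2361
u = 1.2886

1.2886


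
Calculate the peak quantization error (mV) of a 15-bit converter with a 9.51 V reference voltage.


The maximum quantization error is +/- LSB/2.
LSB = Vref / 2^n = 9.51 / 32768 = 0.00029022 V
Max error = LSB / 2 = 0.00029022 / 2 = 0.00014511 V
Max error = 0.1451 mV

0.1451 mV


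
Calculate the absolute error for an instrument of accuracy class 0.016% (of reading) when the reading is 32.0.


Absolute error = (accuracy% / 100) * reading.
Error = (0.016 / 100) * 32.0
Error = 0.00016 * 32.0
Error = 0.0051

0.0051


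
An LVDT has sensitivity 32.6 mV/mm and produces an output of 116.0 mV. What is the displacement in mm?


Displacement = Vout / sensitivity.
d = 116.0 / 32.6
d = 3.558 mm

3.558 mm


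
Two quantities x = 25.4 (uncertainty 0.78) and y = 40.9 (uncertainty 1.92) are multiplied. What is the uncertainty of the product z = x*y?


For a product z = x*y, the relative uncertainty is:
uz/z = sqrt((ux/x)^2 + (uy/y)^2)
Relative uncertainties: ux/x = 0.78/25.4 = 0.030709
uy/y = 1.92/40.9 = 0.046944
z = 25.4 * 40.9 = 1038.9
uz = 1038.9 * sqrt(0.030709^2 + 0.046944^2) = 58.276

58.276


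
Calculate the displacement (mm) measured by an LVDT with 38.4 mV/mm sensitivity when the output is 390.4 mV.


Displacement = Vout / sensitivity.
d = 390.4 / 38.4
d = 10.167 mm

10.167 mm


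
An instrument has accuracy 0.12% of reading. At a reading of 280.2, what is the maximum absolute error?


Absolute error = (accuracy% / 100) * reading.
Error = (0.12 / 100) * 280.2
Error = 0.0012 * 280.2
Error = 0.3362

0.3362


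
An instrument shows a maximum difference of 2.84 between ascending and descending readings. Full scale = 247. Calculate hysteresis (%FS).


Hysteresis = (max difference / full scale) * 100%.
H = (2.84 / 247) * 100
H = 1.15 %FS

1.15 %FS


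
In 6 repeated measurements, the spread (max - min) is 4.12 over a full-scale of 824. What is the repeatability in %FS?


Repeatability = (spread / full scale) * 100%.
R = (4.12 / 824) * 100
R = 0.5 %FS

0.5 %FS


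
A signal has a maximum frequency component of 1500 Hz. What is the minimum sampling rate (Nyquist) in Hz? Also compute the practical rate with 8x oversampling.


By Nyquist theorem, fs_min = 2 * fmax.
fs_min = 2 * 1500 = 3000 Hz
Practical rate = 8 * fs_min = 8 * 3000 = 24000 Hz

fs_min = 3000 Hz, fs_practical = 24000 Hz


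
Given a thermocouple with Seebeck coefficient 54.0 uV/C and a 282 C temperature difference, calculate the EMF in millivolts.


The thermocouple output V = sensitivity * dT.
V = 54.0 uV/C * 282 C
V = 15228.0 uV
V = 15.228 mV

15.228 mV


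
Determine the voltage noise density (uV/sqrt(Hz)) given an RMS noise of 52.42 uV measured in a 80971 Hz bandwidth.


Noise spectral density = Vrms / sqrt(BW).
NSD = 52.42 / sqrt(80971)
NSD = 52.42 / 284.554
NSD = 0.1842 uV/sqrt(Hz)

0.1842 uV/sqrt(Hz)


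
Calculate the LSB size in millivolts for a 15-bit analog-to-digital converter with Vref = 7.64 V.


The resolution (LSB) of an ADC is Vref / 2^n.
LSB = 7.64 / 2^15
LSB = 7.64 / 32768
LSB = 0.00023315 V = 0.2331543 mV

0.2331543 mV


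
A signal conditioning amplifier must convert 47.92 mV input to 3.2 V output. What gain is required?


Gain = Vout / Vin (converting to same units).
G = 3.2 V / 47.92 mV
G = 3200.0 mV / 47.92 mV
G = 66.78

66.78


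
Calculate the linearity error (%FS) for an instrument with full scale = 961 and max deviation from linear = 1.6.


Linearity error = (max deviation / full scale) * 100%.
Linearity = (1.6 / 961) * 100
Linearity = 0.166 %FS

0.166 %FS


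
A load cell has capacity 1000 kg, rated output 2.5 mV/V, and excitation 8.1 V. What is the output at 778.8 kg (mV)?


Vout = rated_output * Vex * (load / capacity).
Vout = 2.5 * 8.1 * (778.8 / 1000)
Vout = 2.5 * 8.1 * 0.7788
Vout = 15.771 mV

15.771 mV


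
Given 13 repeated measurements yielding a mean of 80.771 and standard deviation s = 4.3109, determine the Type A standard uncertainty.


The standard uncertainty for Type A evaluation is u = s / sqrt(n).
u = 4.3109 / sqrt(13)
u = 4.3109 / 3.6056
u = 1.1956

1.1956


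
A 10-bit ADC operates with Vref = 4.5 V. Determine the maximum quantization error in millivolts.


The maximum quantization error is +/- LSB/2.
LSB = Vref / 2^n = 4.5 / 1024 = 0.00439453 V
Max error = LSB / 2 = 0.00439453 / 2 = 0.00219727 V
Max error = 2.1973 mV

2.1973 mV


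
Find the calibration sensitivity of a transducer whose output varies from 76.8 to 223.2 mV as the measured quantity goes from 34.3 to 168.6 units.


Sensitivity = (y2 - y1) / (x2 - x1).
S = (223.2 - 76.8) / (168.6 - 34.3)
S = 146.4 / 134.3
S = 1.0901 mV/unit

1.0901 mV/unit


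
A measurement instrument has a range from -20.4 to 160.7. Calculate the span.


Span = upper range - lower range.
Span = 160.7 - (-20.4)
Span = 181.1

181.1


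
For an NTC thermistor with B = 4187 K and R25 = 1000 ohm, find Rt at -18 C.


NTC thermistor equation: Rt = R25 * exp(B * (1/T - 1/T25)).
T in Kelvin: 255.15 K, T25 = 298.15 K
1/T - 1/T25 = 1/255.15 - 1/298.15 = 0.00056525
B * (1/T - 1/T25) = 4187 * 0.00056525 = 2.3667
Rt = 1000 * exp(2.3667) = 10662.0 ohm

10662.0 ohm


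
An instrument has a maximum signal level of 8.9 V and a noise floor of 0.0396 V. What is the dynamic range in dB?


Dynamic range = 20 * log10(Vmax / Vnoise).
DR = 20 * log10(8.9 / 0.0396)
DR = 20 * log10(224.75)
DR = 47.03 dB

47.03 dB


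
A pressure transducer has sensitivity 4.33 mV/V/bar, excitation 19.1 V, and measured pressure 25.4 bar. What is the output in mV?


Output = sensitivity * Vex * P.
Vout = 4.33 * 19.1 * 25.4
Vout = 82.703 * 25.4
Vout = 2100.66 mV

2100.66 mV


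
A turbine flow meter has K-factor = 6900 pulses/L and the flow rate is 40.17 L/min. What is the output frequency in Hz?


Frequency = K * Q / 60 (converting L/min to L/s).
f = 6900 * 40.17 / 60
f = 277173.0 / 60
f = 4619.55 Hz

4619.55 Hz


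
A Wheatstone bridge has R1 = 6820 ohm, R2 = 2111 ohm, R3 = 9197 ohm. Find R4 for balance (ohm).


At balance: R1*R4 = R2*R3, so R4 = R2*R3/R1.
R4 = 2111 * 9197 / 6820
R4 = 19414867 / 6820
R4 = 2846.75 ohm

2846.75 ohm


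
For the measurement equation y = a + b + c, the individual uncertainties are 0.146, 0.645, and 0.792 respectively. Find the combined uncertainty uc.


For a sum of independent quantities, uc = sqrt(u1^2 + u2^2 + u3^2).
uc = sqrt(0.146^2 + 0.645^2 + 0.792^2)
uc = sqrt(0.021316 + 0.416025 + 0.627264)
uc = 1.0318

1.0318


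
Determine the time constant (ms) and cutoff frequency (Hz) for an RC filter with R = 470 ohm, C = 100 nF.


Time constant: tau = R * C.
tau = 470 * 1.00e-07 = 4.7e-05 s
tau = 0.047 ms
Cutoff frequency: fc = 1 / (2*pi*R*C).
fc = 1 / (2*pi*4.7e-05) = 3386.28 Hz

tau = 0.047 ms, fc = 3386.28 Hz


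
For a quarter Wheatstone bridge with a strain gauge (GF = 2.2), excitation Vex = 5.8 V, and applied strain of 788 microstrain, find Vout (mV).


Quarter bridge output: Vout = (GF * epsilon * Vex) / 4.
Vout = (2.2 * 788e-6 * 5.8) / 4
Vout = 0.01005488 / 4 V
Vout = 0.00251372 V = 2.5137 mV

2.5137 mV


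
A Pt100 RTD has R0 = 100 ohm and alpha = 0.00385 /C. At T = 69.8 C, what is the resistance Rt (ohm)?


The RTD equation: Rt = R0 * (1 + alpha * T).
Rt = 100 * (1 + 0.00385 * 69.8)
Rt = 100 * (1 + 0.26873)
Rt = 100 * 1.26873
Rt = 126.873 ohm

126.873 ohm


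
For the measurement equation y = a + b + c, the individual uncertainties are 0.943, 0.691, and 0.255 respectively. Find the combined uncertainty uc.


For a sum of independent quantities, uc = sqrt(u1^2 + u2^2 + u3^2).
uc = sqrt(0.943^2 + 0.691^2 + 0.255^2)
uc = sqrt(0.889249 + 0.477481 + 0.065025)
uc = 1.1966

1.1966


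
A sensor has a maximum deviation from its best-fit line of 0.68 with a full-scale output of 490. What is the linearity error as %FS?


Linearity error = (max deviation / full scale) * 100%.
Linearity = (0.68 / 490) * 100
Linearity = 0.139 %FS

0.139 %FS


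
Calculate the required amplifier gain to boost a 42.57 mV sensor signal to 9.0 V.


Gain = Vout / Vin (converting to same units).
G = 9.0 V / 42.57 mV
G = 9000.0 mV / 42.57 mV
G = 211.42

211.42


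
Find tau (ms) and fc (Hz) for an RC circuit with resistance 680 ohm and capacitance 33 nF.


Time constant: tau = R * C.
tau = 680 * 3.30e-08 = 2.244e-05 s
tau = 0.0224 ms
Cutoff frequency: fc = 1 / (2*pi*R*C).
fc = 1 / (2*pi*2.244e-05) = 7092.47 Hz

tau = 0.0224 ms, fc = 7092.47 Hz


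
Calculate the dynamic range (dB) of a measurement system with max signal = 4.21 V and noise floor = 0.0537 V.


Dynamic range = 20 * log10(Vmax / Vnoise).
DR = 20 * log10(4.21 / 0.0537)
DR = 20 * log10(78.4)
DR = 37.89 dB

37.89 dB


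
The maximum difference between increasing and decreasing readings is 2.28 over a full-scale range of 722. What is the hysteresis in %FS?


Hysteresis = (max difference / full scale) * 100%.
H = (2.28 / 722) * 100
H = 0.316 %FS

0.316 %FS


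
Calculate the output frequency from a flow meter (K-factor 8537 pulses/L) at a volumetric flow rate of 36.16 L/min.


Frequency = K * Q / 60 (converting L/min to L/s).
f = 8537 * 36.16 / 60
f = 308697.92 / 60
f = 5144.97 Hz

5144.97 Hz


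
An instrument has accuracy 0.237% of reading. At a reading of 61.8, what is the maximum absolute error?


Absolute error = (accuracy% / 100) * reading.
Error = (0.237 / 100) * 61.8
Error = 0.00237 * 61.8
Error = 0.1465

0.1465


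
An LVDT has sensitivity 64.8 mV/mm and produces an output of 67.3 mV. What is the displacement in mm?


Displacement = Vout / sensitivity.
d = 67.3 / 64.8
d = 1.039 mm

1.039 mm


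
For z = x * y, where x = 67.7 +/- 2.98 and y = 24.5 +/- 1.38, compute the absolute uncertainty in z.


For a product z = x*y, the relative uncertainty is:
uz/z = sqrt((ux/x)^2 + (uy/y)^2)
Relative uncertainties: ux/x = 2.98/67.7 = 0.044018
uy/y = 1.38/24.5 = 0.056327
z = 67.7 * 24.5 = 1658.7
uz = 1658.7 * sqrt(0.044018^2 + 0.056327^2) = 118.57

118.57


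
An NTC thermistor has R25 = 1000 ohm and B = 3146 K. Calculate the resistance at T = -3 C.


NTC thermistor equation: Rt = R25 * exp(B * (1/T - 1/T25)).
T in Kelvin: 270.15 K, T25 = 298.15 K
1/T - 1/T25 = 1/270.15 - 1/298.15 = 0.00034763
B * (1/T - 1/T25) = 3146 * 0.00034763 = 1.0936
Rt = 1000 * exp(1.0936) = 2985.1 ohm

2985.1 ohm


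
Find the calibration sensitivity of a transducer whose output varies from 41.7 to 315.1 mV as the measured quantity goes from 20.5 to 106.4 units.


Sensitivity = (y2 - y1) / (x2 - x1).
S = (315.1 - 41.7) / (106.4 - 20.5)
S = 273.4 / 85.9
S = 3.1828 mV/unit

3.1828 mV/unit


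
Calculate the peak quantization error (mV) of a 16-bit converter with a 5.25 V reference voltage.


The maximum quantization error is +/- LSB/2.
LSB = Vref / 2^n = 5.25 / 65536 = 8.011e-05 V
Max error = LSB / 2 = 8.011e-05 / 2 = 4.005e-05 V
Max error = 0.0401 mV

0.0401 mV


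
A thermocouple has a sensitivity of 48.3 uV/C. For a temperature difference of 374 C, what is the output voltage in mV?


The thermocouple output V = sensitivity * dT.
V = 48.3 uV/C * 374 C
V = 18064.2 uV
V = 18.064 mV

18.064 mV


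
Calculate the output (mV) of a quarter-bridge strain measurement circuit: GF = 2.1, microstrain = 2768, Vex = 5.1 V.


Quarter bridge output: Vout = (GF * epsilon * Vex) / 4.
Vout = (2.1 * 2768e-6 * 5.1) / 4
Vout = 0.02964528 / 4 V
Vout = 0.00741132 V = 7.4113 mV

7.4113 mV


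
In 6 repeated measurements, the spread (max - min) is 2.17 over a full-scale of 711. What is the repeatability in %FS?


Repeatability = (spread / full scale) * 100%.
R = (2.17 / 711) * 100
R = 0.305 %FS

0.305 %FS


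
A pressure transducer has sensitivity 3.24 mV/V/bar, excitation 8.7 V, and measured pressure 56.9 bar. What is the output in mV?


Output = sensitivity * Vex * P.
Vout = 3.24 * 8.7 * 56.9
Vout = 28.188 * 56.9
Vout = 1603.9 mV

1603.9 mV


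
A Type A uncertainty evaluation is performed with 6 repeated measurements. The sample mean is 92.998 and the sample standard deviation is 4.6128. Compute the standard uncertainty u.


The standard uncertainty for Type A evaluation is u = s / sqrt(n).
u = 4.6128 / sqrt(6)
u = 4.6128 / 2.4495
u = 1.8832

1.8832


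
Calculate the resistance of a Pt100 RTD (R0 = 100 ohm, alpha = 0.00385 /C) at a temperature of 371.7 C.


The RTD equation: Rt = R0 * (1 + alpha * T).
Rt = 100 * (1 + 0.00385 * 371.7)
Rt = 100 * (1 + 1.431045)
Rt = 100 * 2.431045
Rt = 243.105 ohm

243.105 ohm


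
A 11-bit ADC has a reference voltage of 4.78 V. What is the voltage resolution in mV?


The resolution (LSB) of an ADC is Vref / 2^n.
LSB = 4.78 / 2^11
LSB = 4.78 / 2048
LSB = 0.00233398 V = 2.33398438 mV

2.33398438 mV


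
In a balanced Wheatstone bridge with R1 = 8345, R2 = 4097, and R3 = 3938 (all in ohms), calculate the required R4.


At balance: R1*R4 = R2*R3, so R4 = R2*R3/R1.
R4 = 4097 * 3938 / 8345
R4 = 16133986 / 8345
R4 = 1933.37 ohm

1933.37 ohm


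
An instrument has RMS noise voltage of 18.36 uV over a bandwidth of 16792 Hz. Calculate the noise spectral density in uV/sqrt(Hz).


Noise spectral density = Vrms / sqrt(BW).
NSD = 18.36 / sqrt(16792)
NSD = 18.36 / 129.5839
NSD = 0.1417 uV/sqrt(Hz)

0.1417 uV/sqrt(Hz)


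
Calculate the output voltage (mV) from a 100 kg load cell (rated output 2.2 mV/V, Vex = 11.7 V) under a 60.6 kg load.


Vout = rated_output * Vex * (load / capacity).
Vout = 2.2 * 11.7 * (60.6 / 100)
Vout = 2.2 * 11.7 * 0.606
Vout = 15.598 mV

15.598 mV


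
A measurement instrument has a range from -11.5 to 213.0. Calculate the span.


Span = upper range - lower range.
Span = 213.0 - (-11.5)
Span = 224.5

224.5


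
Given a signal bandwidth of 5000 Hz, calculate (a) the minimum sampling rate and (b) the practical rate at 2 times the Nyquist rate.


By Nyquist theorem, fs_min = 2 * fmax.
fs_min = 2 * 5000 = 10000 Hz
Practical rate = 2 * fs_min = 2 * 10000 = 20000 Hz

fs_min = 10000 Hz, fs_practical = 20000 Hz


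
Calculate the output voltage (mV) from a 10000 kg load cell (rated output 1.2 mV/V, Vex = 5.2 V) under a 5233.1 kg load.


Vout = rated_output * Vex * (load / capacity).
Vout = 1.2 * 5.2 * (5233.1 / 10000)
Vout = 1.2 * 5.2 * 0.52331
Vout = 3.265 mV

3.265 mV


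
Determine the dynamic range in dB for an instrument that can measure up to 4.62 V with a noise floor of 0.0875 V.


Dynamic range = 20 * log10(Vmax / Vnoise).
DR = 20 * log10(4.62 / 0.0875)
DR = 20 * log10(52.8)
DR = 34.45 dB

34.45 dB


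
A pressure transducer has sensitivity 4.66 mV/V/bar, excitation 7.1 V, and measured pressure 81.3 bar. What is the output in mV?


Output = sensitivity * Vex * P.
Vout = 4.66 * 7.1 * 81.3
Vout = 33.086 * 81.3
Vout = 2689.89 mV

2689.89 mV


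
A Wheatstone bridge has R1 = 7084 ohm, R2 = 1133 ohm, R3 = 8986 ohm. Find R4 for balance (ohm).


At balance: R1*R4 = R2*R3, so R4 = R2*R3/R1.
R4 = 1133 * 8986 / 7084
R4 = 10181138 / 7084
R4 = 1437.2 ohm

1437.2 ohm


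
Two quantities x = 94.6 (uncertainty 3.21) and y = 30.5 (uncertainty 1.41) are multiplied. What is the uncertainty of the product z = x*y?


For a product z = x*y, the relative uncertainty is:
uz/z = sqrt((ux/x)^2 + (uy/y)^2)
Relative uncertainties: ux/x = 3.21/94.6 = 0.033932
uy/y = 1.41/30.5 = 0.04623
z = 94.6 * 30.5 = 2885.3
uz = 2885.3 * sqrt(0.033932^2 + 0.04623^2) = 165.461

165.461


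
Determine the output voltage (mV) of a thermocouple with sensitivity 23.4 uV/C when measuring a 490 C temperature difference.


The thermocouple output V = sensitivity * dT.
V = 23.4 uV/C * 490 C
V = 11466.0 uV
V = 11.466 mV

11.466 mV


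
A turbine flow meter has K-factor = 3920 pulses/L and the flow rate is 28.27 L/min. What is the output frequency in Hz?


Frequency = K * Q / 60 (converting L/min to L/s).
f = 3920 * 28.27 / 60
f = 110818.4 / 60
f = 1846.97 Hz

1846.97 Hz


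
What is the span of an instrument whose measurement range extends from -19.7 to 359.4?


Span = upper range - lower range.
Span = 359.4 - (-19.7)
Span = 379.1

379.1


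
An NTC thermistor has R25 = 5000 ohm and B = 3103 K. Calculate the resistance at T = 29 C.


NTC thermistor equation: Rt = R25 * exp(B * (1/T - 1/T25)).
T in Kelvin: 302.15 K, T25 = 298.15 K
1/T - 1/T25 = 1/302.15 - 1/298.15 = -4.44e-05
B * (1/T - 1/T25) = 3103 * -4.44e-05 = -0.1378
Rt = 5000 * exp(-0.1378) = 4356.5 ohm

4356.5 ohm


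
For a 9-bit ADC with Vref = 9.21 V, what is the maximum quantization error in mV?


The maximum quantization error is +/- LSB/2.
LSB = Vref / 2^n = 9.21 / 512 = 0.01798828 V
Max error = LSB / 2 = 0.01798828 / 2 = 0.00899414 V
Max error = 8.9941 mV

8.9941 mV


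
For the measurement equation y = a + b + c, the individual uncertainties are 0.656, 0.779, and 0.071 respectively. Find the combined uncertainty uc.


For a sum of independent quantities, uc = sqrt(u1^2 + u2^2 + u3^2).
uc = sqrt(0.656^2 + 0.779^2 + 0.071^2)
uc = sqrt(0.430336 + 0.606841 + 0.005041)
uc = 1.0209

1.0209


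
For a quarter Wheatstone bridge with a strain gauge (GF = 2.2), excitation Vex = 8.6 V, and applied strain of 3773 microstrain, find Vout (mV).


Quarter bridge output: Vout = (GF * epsilon * Vex) / 4.
Vout = (2.2 * 3773e-6 * 8.6) / 4
Vout = 0.07138516 / 4 V
Vout = 0.01784629 V = 17.8463 mV

17.8463 mV


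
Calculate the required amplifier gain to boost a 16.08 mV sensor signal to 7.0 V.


Gain = Vout / Vin (converting to same units).
G = 7.0 V / 16.08 mV
G = 7000.0 mV / 16.08 mV
G = 435.32

435.32


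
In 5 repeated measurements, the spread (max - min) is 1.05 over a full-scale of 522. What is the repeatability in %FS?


Repeatability = (spread / full scale) * 100%.
R = (1.05 / 522) * 100
R = 0.201 %FS

0.201 %FS


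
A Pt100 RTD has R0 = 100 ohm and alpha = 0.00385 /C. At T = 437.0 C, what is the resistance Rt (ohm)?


The RTD equation: Rt = R0 * (1 + alpha * T).
Rt = 100 * (1 + 0.00385 * 437.0)
Rt = 100 * (1 + 1.68245)
Rt = 100 * 2.68245
Rt = 268.245 ohm

268.245 ohm


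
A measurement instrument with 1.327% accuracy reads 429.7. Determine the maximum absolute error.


Absolute error = (accuracy% / 100) * reading.
Error = (1.327 / 100) * 429.7
Error = 0.01327 * 429.7
Error = 5.7021

5.7021


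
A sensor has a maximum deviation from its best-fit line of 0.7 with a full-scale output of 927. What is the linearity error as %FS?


Linearity error = (max deviation / full scale) * 100%.
Linearity = (0.7 / 927) * 100
Linearity = 0.076 %FS

0.076 %FS


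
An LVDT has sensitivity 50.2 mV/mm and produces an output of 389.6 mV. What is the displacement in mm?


Displacement = Vout / sensitivity.
d = 389.6 / 50.2
d = 7.761 mm

7.761 mm


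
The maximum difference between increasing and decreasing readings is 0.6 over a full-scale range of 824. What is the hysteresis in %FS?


Hysteresis = (max difference / full scale) * 100%.
H = (0.6 / 824) * 100
H = 0.073 %FS

0.073 %FS


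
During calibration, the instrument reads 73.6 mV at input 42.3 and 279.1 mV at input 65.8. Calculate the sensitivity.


Sensitivity = (y2 - y1) / (x2 - x1).
S = (279.1 - 73.6) / (65.8 - 42.3)
S = 205.5 / 23.5
S = 8.7447 mV/unit

8.7447 mV/unit


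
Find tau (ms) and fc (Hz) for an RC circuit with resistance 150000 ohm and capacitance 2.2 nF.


Time constant: tau = R * C.
tau = 150000 * 2.20e-09 = 0.00033 s
tau = 0.33 ms
Cutoff frequency: fc = 1 / (2*pi*R*C).
fc = 1 / (2*pi*0.00033) = 482.29 Hz

tau = 0.33 ms, fc = 482.29 Hz


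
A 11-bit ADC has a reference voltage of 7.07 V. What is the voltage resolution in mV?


The resolution (LSB) of an ADC is Vref / 2^n.
LSB = 7.07 / 2^11
LSB = 7.07 / 2048
LSB = 0.00345215 V = 3.45214844 mV

3.45214844 mV


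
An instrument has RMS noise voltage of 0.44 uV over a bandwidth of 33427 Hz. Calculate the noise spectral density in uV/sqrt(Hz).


Noise spectral density = Vrms / sqrt(BW).
NSD = 0.44 / sqrt(33427)
NSD = 0.44 / 182.8305
NSD = 0.0024 uV/sqrt(Hz)

0.0024 uV/sqrt(Hz)


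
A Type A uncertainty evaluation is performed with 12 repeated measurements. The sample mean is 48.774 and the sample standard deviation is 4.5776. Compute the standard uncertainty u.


The standard uncertainty for Type A evaluation is u = s / sqrt(n).
u = 4.5776 / sqrt(12)
u = 4.5776 / 3.4641
u = 1.3214

1.3214


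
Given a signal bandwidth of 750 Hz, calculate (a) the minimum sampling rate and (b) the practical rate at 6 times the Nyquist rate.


By Nyquist theorem, fs_min = 2 * fmax.
fs_min = 2 * 750 = 1500 Hz
Practical rate = 6 * fs_min = 6 * 1500 = 9000 Hz

fs_min = 1500 Hz, fs_practical = 9000 Hz


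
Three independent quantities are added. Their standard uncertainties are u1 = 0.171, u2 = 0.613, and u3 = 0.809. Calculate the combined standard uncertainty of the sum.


For a sum of independent quantities, uc = sqrt(u1^2 + u2^2 + u3^2).
uc = sqrt(0.171^2 + 0.613^2 + 0.809^2)
uc = sqrt(0.029241 + 0.375769 + 0.654481)
uc = 1.0293

1.0293


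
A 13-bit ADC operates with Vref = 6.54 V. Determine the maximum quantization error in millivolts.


The maximum quantization error is +/- LSB/2.
LSB = Vref / 2^n = 6.54 / 8192 = 0.00079834 V
Max error = LSB / 2 = 0.00079834 / 2 = 0.00039917 V
Max error = 0.3992 mV

0.3992 mV


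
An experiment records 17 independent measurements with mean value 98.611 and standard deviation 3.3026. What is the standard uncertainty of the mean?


The standard uncertainty for Type A evaluation is u = s / sqrt(n).
u = 3.3026 / sqrt(17)
u = 3.3026 / 4.1231
u = 0.801

0.801


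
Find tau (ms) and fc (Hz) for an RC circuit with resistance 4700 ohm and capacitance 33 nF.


Time constant: tau = R * C.
tau = 4700 * 3.30e-08 = 0.0001551 s
tau = 0.1551 ms
Cutoff frequency: fc = 1 / (2*pi*R*C).
fc = 1 / (2*pi*0.0001551) = 1026.14 Hz

tau = 0.1551 ms, fc = 1026.14 Hz


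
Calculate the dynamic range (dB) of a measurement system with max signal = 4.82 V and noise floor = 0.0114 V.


Dynamic range = 20 * log10(Vmax / Vnoise).
DR = 20 * log10(4.82 / 0.0114)
DR = 20 * log10(422.81)
DR = 52.52 dB

52.52 dB


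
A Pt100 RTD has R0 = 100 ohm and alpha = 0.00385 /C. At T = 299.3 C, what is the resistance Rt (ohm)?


The RTD equation: Rt = R0 * (1 + alpha * T).
Rt = 100 * (1 + 0.00385 * 299.3)
Rt = 100 * (1 + 1.152305)
Rt = 100 * 2.152305
Rt = 215.231 ohm

215.231 ohm


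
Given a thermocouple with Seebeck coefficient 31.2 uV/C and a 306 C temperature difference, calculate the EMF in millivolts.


The thermocouple output V = sensitivity * dT.
V = 31.2 uV/C * 306 C
V = 9547.2 uV
V = 9.547 mV

9.547 mV


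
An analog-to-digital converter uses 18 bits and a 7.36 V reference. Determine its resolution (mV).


The resolution (LSB) of an ADC is Vref / 2^n.
LSB = 7.36 / 2^18
LSB = 7.36 / 262144
LSB = 2.808e-05 V = 0.02807617 mV

0.02807617 mV


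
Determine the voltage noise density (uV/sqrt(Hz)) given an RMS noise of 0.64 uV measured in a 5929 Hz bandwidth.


Noise spectral density = Vrms / sqrt(BW).
NSD = 0.64 / sqrt(5929)
NSD = 0.64 / 77.0
NSD = 0.0083 uV/sqrt(Hz)

0.0083 uV/sqrt(Hz)


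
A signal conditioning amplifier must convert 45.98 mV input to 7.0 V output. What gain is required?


Gain = Vout / Vin (converting to same units).
G = 7.0 V / 45.98 mV
G = 7000.0 mV / 45.98 mV
G = 152.24

152.24


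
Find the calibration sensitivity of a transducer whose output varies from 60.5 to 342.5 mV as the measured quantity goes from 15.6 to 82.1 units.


Sensitivity = (y2 - y1) / (x2 - x1).
S = (342.5 - 60.5) / (82.1 - 15.6)
S = 282.0 / 66.5
S = 4.2406 mV/unit

4.2406 mV/unit


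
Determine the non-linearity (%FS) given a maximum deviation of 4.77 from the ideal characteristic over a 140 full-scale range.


Linearity error = (max deviation / full scale) * 100%.
Linearity = (4.77 / 140) * 100
Linearity = 3.407 %FS

3.407 %FS


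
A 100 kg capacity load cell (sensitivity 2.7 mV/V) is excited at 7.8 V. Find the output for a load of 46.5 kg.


Vout = rated_output * Vex * (load / capacity).
Vout = 2.7 * 7.8 * (46.5 / 100)
Vout = 2.7 * 7.8 * 0.465
Vout = 9.793 mV

9.793 mV


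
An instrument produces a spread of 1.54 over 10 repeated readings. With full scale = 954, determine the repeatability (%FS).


Repeatability = (spread / full scale) * 100%.
R = (1.54 / 954) * 100
R = 0.161 %FS

0.161 %FS


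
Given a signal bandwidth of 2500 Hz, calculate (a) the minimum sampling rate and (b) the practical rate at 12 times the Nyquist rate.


By Nyquist theorem, fs_min = 2 * fmax.
fs_min = 2 * 2500 = 5000 Hz
Practical rate = 12 * fs_min = 12 * 5000 = 60000 Hz

fs_min = 5000 Hz, fs_practical = 60000 Hz


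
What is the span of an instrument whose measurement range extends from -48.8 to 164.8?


Span = upper range - lower range.
Span = 164.8 - (-48.8)
Span = 213.6

213.6


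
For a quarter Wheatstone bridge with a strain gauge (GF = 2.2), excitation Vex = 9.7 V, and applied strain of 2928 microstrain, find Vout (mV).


Quarter bridge output: Vout = (GF * epsilon * Vex) / 4.
Vout = (2.2 * 2928e-6 * 9.7) / 4
Vout = 0.06248352 / 4 V
Vout = 0.01562088 V = 15.6209 mV

15.6209 mV


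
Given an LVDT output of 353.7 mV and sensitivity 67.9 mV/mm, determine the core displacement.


Displacement = Vout / sensitivity.
d = 353.7 / 67.9
d = 5.209 mm

5.209 mm


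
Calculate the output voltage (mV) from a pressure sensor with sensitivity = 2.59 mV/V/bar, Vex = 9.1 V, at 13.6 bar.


Output = sensitivity * Vex * P.
Vout = 2.59 * 9.1 * 13.6
Vout = 23.569 * 13.6
Vout = 320.54 mV

320.54 mV


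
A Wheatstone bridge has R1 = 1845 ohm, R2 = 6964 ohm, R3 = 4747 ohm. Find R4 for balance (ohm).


At balance: R1*R4 = R2*R3, so R4 = R2*R3/R1.
R4 = 6964 * 4747 / 1845
R4 = 33058108 / 1845
R4 = 17917.67 ohm

17917.67 ohm


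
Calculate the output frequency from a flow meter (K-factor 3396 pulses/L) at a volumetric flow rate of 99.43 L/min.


Frequency = K * Q / 60 (converting L/min to L/s).
f = 3396 * 99.43 / 60
f = 337664.28 / 60
f = 5627.74 Hz

5627.74 Hz


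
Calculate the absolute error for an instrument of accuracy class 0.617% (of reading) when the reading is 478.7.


Absolute error = (accuracy% / 100) * reading.
Error = (0.617 / 100) * 478.7
Error = 0.00617 * 478.7
Error = 2.9536

2.9536


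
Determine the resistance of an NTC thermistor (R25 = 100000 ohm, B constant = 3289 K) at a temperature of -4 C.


NTC thermistor equation: Rt = R25 * exp(B * (1/T - 1/T25)).
T in Kelvin: 269.15 K, T25 = 298.15 K
1/T - 1/T25 = 1/269.15 - 1/298.15 = 0.00036138
B * (1/T - 1/T25) = 3289 * 0.00036138 = 1.1886
Rt = 100000 * exp(1.1886) = 328245.5 ohm

328245.5 ohm


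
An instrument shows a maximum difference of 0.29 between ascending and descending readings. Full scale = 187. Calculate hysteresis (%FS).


Hysteresis = (max difference / full scale) * 100%.
H = (0.29 / 187) * 100
H = 0.155 %FS

0.155 %FS


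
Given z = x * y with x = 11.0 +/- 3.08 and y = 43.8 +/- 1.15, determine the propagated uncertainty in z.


For a product z = x*y, the relative uncertainty is:
uz/z = sqrt((ux/x)^2 + (uy/y)^2)
Relative uncertainties: ux/x = 3.08/11.0 = 0.28
uy/y = 1.15/43.8 = 0.026256
z = 11.0 * 43.8 = 481.8
uz = 481.8 * sqrt(0.28^2 + 0.026256^2) = 135.496

135.496


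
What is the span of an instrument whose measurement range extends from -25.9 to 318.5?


Span = upper range - lower range.
Span = 318.5 - (-25.9)
Span = 344.4

344.4


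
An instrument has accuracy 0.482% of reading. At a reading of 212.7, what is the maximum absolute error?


Absolute error = (accuracy% / 100) * reading.
Error = (0.482 / 100) * 212.7
Error = 0.00482 * 212.7
Error = 1.0252

1.0252


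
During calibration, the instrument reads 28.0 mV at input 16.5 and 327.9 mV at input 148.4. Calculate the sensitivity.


Sensitivity = (y2 - y1) / (x2 - x1).
S = (327.9 - 28.0) / (148.4 - 16.5)
S = 299.9 / 131.9
S = 2.2737 mV/unit

2.2737 mV/unit


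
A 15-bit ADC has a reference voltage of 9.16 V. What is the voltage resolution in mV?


The resolution (LSB) of an ADC is Vref / 2^n.
LSB = 9.16 / 2^15
LSB = 9.16 / 32768
LSB = 0.00027954 V = 0.27954102 mV

0.27954102 mV


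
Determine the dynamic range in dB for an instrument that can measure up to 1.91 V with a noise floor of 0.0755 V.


Dynamic range = 20 * log10(Vmax / Vnoise).
DR = 20 * log10(1.91 / 0.0755)
DR = 20 * log10(25.3)
DR = 28.06 dB

28.06 dB


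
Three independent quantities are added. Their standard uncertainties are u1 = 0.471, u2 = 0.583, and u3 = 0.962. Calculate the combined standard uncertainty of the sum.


For a sum of independent quantities, uc = sqrt(u1^2 + u2^2 + u3^2).
uc = sqrt(0.471^2 + 0.583^2 + 0.962^2)
uc = sqrt(0.221841 + 0.339889 + 0.925444)
uc = 1.2195

1.2195


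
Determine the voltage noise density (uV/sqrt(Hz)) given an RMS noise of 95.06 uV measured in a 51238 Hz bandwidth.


Noise spectral density = Vrms / sqrt(BW).
NSD = 95.06 / sqrt(51238)
NSD = 95.06 / 226.3581
NSD = 0.42 uV/sqrt(Hz)

0.42 uV/sqrt(Hz)


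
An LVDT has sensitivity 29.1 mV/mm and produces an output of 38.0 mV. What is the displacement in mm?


Displacement = Vout / sensitivity.
d = 38.0 / 29.1
d = 1.306 mm

1.306 mm


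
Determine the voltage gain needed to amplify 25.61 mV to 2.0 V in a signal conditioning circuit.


Gain = Vout / Vin (converting to same units).
G = 2.0 V / 25.61 mV
G = 2000.0 mV / 25.61 mV
G = 78.09

78.09


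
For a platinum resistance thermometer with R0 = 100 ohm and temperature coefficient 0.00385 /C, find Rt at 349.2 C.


The RTD equation: Rt = R0 * (1 + alpha * T).
Rt = 100 * (1 + 0.00385 * 349.2)
Rt = 100 * (1 + 1.34442)
Rt = 100 * 2.34442
Rt = 234.442 ohm

234.442 ohm


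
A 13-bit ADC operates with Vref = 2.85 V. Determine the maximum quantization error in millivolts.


The maximum quantization error is +/- LSB/2.
LSB = Vref / 2^n = 2.85 / 8192 = 0.0003479 V
Max error = LSB / 2 = 0.0003479 / 2 = 0.00017395 V
Max error = 0.174 mV

0.174 mV


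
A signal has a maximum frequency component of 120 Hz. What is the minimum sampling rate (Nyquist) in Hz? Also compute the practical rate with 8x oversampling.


By Nyquist theorem, fs_min = 2 * fmax.
fs_min = 2 * 120 = 240 Hz
Practical rate = 8 * fs_min = 8 * 240 = 1920 Hz

fs_min = 240 Hz, fs_practical = 1920 Hz


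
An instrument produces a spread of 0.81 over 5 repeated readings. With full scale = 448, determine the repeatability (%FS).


Repeatability = (spread / full scale) * 100%.
R = (0.81 / 448) * 100
R = 0.181 %FS

0.181 %FS


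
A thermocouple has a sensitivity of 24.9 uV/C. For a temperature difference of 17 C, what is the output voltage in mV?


The thermocouple output V = sensitivity * dT.
V = 24.9 uV/C * 17 C
V = 423.3 uV
V = 0.423 mV

0.423 mV


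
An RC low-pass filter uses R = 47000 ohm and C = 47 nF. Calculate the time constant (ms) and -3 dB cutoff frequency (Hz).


Time constant: tau = R * C.
tau = 47000 * 4.70e-08 = 0.002209 s
tau = 2.209 ms
Cutoff frequency: fc = 1 / (2*pi*R*C).
fc = 1 / (2*pi*0.002209) = 72.05 Hz

tau = 2.209 ms, fc = 72.05 Hz


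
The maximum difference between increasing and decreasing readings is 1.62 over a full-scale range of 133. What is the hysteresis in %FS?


Hysteresis = (max difference / full scale) * 100%.
H = (1.62 / 133) * 100
H = 1.218 %FS

1.218 %FS


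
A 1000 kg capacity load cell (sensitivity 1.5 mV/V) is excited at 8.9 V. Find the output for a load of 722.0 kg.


Vout = rated_output * Vex * (load / capacity).
Vout = 1.5 * 8.9 * (722.0 / 1000)
Vout = 1.5 * 8.9 * 0.722
Vout = 9.639 mV

9.639 mV


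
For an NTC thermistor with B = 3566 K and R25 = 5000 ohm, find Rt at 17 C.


NTC thermistor equation: Rt = R25 * exp(B * (1/T - 1/T25)).
T in Kelvin: 290.15 K, T25 = 298.15 K
1/T - 1/T25 = 1/290.15 - 1/298.15 = 9.248e-05
B * (1/T - 1/T25) = 3566 * 9.248e-05 = 0.3298
Rt = 5000 * exp(0.3298) = 6953.3 ohm

6953.3 ohm


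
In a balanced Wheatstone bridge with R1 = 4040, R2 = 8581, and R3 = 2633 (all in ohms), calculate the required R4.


At balance: R1*R4 = R2*R3, so R4 = R2*R3/R1.
R4 = 8581 * 2633 / 4040
R4 = 22593773 / 4040
R4 = 5592.52 ohm

5592.52 ohm


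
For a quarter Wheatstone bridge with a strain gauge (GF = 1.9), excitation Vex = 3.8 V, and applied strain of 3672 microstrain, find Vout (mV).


Quarter bridge output: Vout = (GF * epsilon * Vex) / 4.
Vout = (1.9 * 3672e-6 * 3.8) / 4
Vout = 0.02651184 / 4 V
Vout = 0.00662796 V = 6.628 mV

6.628 mV


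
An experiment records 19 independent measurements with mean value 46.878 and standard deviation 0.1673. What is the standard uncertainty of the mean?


The standard uncertainty for Type A evaluation is u = s / sqrt(n).
u = 0.1673 / sqrt(19)
u = 0.1673 / 4.3589
u = 0.0384

0.0384


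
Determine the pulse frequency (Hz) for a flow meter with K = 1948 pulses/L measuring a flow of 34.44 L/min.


Frequency = K * Q / 60 (converting L/min to L/s).
f = 1948 * 34.44 / 60
f = 67089.12 / 60
f = 1118.15 Hz

1118.15 Hz


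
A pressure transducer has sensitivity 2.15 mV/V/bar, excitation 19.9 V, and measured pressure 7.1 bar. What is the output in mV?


Output = sensitivity * Vex * P.
Vout = 2.15 * 19.9 * 7.1
Vout = 42.785 * 7.1
Vout = 303.77 mV

303.77 mV


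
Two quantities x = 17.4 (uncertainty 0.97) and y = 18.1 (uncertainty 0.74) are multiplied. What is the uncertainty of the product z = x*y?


For a product z = x*y, the relative uncertainty is:
uz/z = sqrt((ux/x)^2 + (uy/y)^2)
Relative uncertainties: ux/x = 0.97/17.4 = 0.055747
uy/y = 0.74/18.1 = 0.040884
z = 17.4 * 18.1 = 314.9
uz = 314.9 * sqrt(0.055747^2 + 0.040884^2) = 21.772

21.772


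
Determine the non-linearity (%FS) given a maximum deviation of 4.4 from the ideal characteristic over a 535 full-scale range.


Linearity error = (max deviation / full scale) * 100%.
Linearity = (4.4 / 535) * 100
Linearity = 0.822 %FS

0.822 %FS


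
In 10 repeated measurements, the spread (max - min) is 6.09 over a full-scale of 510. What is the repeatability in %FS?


Repeatability = (spread / full scale) * 100%.
R = (6.09 / 510) * 100
R = 1.194 %FS

1.194 %FS


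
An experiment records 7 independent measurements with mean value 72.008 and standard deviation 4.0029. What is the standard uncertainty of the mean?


The standard uncertainty for Type A evaluation is u = s / sqrt(n).
u = 4.0029 / sqrt(7)
u = 4.0029 / 2.6458
u = 1.513

1.513
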